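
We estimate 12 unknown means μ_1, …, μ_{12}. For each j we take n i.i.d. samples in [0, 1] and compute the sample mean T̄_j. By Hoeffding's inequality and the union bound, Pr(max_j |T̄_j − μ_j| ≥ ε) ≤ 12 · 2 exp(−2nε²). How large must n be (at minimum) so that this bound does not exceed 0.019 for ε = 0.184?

106

Need 2·12·exp(−2nε²) ≤ 0.019, i.e. exp(−2nε²) ≤ 0.019/24.
So 2nε² ≥ ln(24/0.019) = 7.141370.
Hence n ≥ 7.141370/(2·0.184²) = 105.467.
The smallest integer n is 106.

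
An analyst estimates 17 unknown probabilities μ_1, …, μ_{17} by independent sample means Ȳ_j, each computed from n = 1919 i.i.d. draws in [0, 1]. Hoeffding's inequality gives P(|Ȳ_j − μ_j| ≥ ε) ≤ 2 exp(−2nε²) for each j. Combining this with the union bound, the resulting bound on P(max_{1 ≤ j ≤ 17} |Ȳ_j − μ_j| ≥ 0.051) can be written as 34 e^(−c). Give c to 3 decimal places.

Union bound over the 17 events: P(max_{1 ≤ j ≤ 17} |Ȳ_j − μ_j| ≥ 0.051) ≤ 17·2·exp(−2nε²) = 34 exp(−2·1919·0.051²).
So c = 2·1919·0.051² = 9.9826.

9.983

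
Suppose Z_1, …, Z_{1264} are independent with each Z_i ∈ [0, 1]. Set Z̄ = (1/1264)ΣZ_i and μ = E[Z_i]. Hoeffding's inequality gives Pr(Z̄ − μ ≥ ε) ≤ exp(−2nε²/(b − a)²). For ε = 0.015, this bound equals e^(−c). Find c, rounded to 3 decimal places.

0.569

c = 2nε²/(b − a)² = 2·1264·0.015² / 1² = 0.5688.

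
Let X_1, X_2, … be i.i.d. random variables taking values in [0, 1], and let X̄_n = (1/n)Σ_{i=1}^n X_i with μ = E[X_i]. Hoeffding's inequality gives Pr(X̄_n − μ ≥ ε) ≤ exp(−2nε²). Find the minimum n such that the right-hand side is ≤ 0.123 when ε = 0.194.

28

Require exp(−2nε²) ≤ 0.123, i.e. 2nε² ≥ ln(1/0.123) = 2.095571.
So n ≥ 2.095571 / (2·0.194²) = 27.840.
The smallest integer n is 28.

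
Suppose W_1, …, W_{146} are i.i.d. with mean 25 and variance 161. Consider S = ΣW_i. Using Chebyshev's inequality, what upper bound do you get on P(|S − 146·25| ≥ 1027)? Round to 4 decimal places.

Var(S) = n·Var(W_i) = 146·161 = 23506.
Chebyshev: P(|S − 146·25| ≥ 1027) ≤ Var(S)/1027² = 23506/1054729 = 0.0223.

0.0223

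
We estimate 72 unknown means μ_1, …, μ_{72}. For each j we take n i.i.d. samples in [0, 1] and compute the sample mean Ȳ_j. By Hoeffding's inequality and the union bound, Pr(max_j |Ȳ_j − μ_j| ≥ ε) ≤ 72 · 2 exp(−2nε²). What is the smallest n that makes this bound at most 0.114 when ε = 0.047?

Need 2·72·exp(−2nε²) ≤ 0.114, i.e. exp(−2nε²) ≤ 0.114/144.
So 2nε² ≥ ln(144/0.114) = 7.141370.
Hence n ≥ 7.141370/(2·0.047²) = 1616.426.
The smallest integer n is 1617.

1617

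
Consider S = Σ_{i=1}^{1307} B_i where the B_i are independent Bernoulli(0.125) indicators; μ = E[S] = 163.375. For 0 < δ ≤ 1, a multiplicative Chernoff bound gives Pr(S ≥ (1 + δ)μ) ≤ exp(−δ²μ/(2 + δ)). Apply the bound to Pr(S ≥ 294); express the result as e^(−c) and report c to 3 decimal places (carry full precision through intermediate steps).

Write 294 = (1 + δ)μ, so δ = 294/163.375 − 1 = 0.7995409…
Then the exponent is δ²μ/(2 + δ) = (294 − μ)² / (μ·(2 + δ)) = 37.306129.

37.306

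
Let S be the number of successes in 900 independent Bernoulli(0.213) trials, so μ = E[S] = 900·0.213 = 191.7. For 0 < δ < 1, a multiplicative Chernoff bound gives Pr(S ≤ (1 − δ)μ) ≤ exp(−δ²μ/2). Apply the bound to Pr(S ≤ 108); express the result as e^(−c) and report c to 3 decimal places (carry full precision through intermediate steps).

Write 108 = (1 − δ)μ, so δ = 1 − 108/191.7 = 0.4366197…
Then the exponent is δ²μ/2 = (μ − 108)²/(2μ) = 18.272535.

18.273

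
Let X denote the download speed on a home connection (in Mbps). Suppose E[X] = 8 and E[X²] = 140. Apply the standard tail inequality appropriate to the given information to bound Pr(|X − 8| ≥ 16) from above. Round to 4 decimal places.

The first two moments determine the variance, so Chebyshev's inequality is the sharpest standard bound available.
Var(X) = E[X²] − (E[X])² = 140 − 64 = 76.
Chebyshev's inequality: Pr(|X − μ| ≥ t) ≤ Var(X)/t² = 76/256 = 0.2969.

0.2969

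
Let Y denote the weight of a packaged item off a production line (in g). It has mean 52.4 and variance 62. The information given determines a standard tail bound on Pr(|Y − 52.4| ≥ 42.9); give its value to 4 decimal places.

0.0337

Mean and variance are known, so Chebyshev's inequality applies.
Chebyshev: Pr(|Y − μ| ≥ t) ≤ Var(Y)/t².
Bound = 62 / 1840.41 = 0.0337.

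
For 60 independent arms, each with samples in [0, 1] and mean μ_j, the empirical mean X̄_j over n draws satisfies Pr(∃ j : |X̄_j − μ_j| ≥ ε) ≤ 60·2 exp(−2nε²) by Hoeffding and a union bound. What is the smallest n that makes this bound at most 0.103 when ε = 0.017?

Need 2·60·exp(−2nε²) ≤ 0.103, i.e. exp(−2nε²) ≤ 0.103/120.
So 2nε² ≥ ln(120/0.103) = 7.060518.
Hence n ≥ 7.060518/(2·0.017²) = 12215.429.
The smallest integer n is 12216.

12216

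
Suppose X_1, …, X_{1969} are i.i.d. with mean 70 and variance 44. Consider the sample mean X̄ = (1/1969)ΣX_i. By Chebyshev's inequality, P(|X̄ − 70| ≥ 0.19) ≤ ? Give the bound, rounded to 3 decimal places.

0.619

Var(X̄) = Var(X_i)/n = 44/1969 = 0.022346.
Chebyshev: P(|X̄ − 70| ≥ 0.19) ≤ Var(X̄)/(0.19)² = 44/(1969·0.19²) = 0.6190.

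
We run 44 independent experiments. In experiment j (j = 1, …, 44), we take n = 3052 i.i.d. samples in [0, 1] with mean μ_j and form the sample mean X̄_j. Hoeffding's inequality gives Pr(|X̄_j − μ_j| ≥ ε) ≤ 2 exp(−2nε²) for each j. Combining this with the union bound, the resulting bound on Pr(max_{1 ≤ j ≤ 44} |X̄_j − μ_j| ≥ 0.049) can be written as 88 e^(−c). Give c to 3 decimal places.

Union bound over the 44 events: Pr(max_{1 ≤ j ≤ 44} |X̄_j − μ_j| ≥ 0.049) ≤ 44·2·exp(−2nε²) = 88 exp(−2·3052·0.049²).
So c = 2·3052·0.049² = 14.6557.

14.656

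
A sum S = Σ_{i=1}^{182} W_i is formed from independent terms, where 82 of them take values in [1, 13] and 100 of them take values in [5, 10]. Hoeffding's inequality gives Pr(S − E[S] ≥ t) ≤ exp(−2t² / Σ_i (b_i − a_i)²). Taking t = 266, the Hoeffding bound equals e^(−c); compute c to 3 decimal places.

9.890

Σ(b_i − a_i)² = 82·12² + 100·5² = 14308.
c = 2t² / 14308 = 2·266² / 14308 = 9.8904.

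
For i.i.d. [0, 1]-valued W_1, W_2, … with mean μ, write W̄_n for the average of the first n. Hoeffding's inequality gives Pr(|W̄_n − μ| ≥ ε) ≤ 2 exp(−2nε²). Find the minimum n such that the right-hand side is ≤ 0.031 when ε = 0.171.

Require 2·exp(−2nε²) ≤ 0.031, i.e. 2nε² ≥ ln(2/0.031) = 4.166915.
So n ≥ 4.166915 / (2·0.171²) = 71.251.
The smallest integer n is 72.

72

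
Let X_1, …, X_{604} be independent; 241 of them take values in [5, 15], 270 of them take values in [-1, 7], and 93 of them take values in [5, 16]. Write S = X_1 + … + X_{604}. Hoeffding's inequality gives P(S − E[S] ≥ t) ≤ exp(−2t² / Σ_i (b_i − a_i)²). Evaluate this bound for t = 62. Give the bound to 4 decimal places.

0.8641

Σ(b_i − a_i)² = 241·10² + 270·8² + 93·11² = 52633.
Exponent = 2·62² / 52633 = 0.14607.
Bound = exp(−0.14607) = 0.86410.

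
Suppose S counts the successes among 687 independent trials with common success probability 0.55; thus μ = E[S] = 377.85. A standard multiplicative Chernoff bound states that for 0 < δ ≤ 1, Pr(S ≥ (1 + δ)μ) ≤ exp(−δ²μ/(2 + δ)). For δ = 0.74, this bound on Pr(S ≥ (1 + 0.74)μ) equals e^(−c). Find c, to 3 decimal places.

c = δ²μ/(2 + δ) = 0.74²·377.85/(2 + 0.74) = 75.5148.

75.515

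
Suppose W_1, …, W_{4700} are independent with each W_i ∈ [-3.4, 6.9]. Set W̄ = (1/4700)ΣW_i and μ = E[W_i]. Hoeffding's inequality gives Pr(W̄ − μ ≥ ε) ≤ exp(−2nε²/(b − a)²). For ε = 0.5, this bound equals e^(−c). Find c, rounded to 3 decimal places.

c = 2nε²/(b − a)² = 2·4700·0.5² / 10.3² = 22.1510.

22.151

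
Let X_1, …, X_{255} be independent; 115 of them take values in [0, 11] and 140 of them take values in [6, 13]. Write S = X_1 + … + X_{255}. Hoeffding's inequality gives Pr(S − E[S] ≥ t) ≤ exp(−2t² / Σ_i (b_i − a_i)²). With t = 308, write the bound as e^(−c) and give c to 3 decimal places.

Σ(b_i − a_i)² = 115·11² + 140·7² = 20775.
c = 2t² / 20775 = 2·308² / 20775 = 9.1325.

9.133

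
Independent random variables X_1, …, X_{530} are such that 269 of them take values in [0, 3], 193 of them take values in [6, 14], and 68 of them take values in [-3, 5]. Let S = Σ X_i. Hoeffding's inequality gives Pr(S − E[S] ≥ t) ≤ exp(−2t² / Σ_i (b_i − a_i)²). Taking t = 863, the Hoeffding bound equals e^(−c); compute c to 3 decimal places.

Σ(b_i − a_i)² = 269·3² + 193·8² + 68·8² = 19125.
c = 2t² / 19125 = 2·863² / 19125 = 77.8843.

77.884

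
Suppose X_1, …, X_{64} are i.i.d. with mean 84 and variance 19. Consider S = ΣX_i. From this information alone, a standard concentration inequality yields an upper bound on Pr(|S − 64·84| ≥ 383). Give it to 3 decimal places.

With mean and variance of each term known, Chebyshev's inequality bounds the deviation of the sum (or sample mean).
Var(S) = n·Var(X_i) = 64·19 = 1216.
Chebyshev: Pr(|S − 64·84| ≥ 383) ≤ Var(S)/383² = 1216/146689 = 0.0083.

0.008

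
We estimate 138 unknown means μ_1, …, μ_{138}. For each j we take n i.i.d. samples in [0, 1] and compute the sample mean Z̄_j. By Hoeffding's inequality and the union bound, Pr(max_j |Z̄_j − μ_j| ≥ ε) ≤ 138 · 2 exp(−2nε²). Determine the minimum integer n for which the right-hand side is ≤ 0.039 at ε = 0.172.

150

Need 2·138·exp(−2nε²) ≤ 0.039, i.e. exp(−2nε²) ≤ 0.039/276.
So 2nε² ≥ ln(276/0.039) = 8.864594.
Hence n ≥ 8.864594/(2·0.172²) = 149.821.
The smallest integer n is 150.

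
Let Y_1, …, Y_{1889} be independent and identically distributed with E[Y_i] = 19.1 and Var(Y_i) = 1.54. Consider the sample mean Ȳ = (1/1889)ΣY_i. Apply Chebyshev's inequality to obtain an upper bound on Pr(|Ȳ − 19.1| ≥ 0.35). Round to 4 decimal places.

0.0067

Var(Ȳ) = Var(Y_i)/n = 1.54/1889 = 0.00081525.
Chebyshev: Pr(|Ȳ − 19.1| ≥ 0.35) ≤ Var(Ȳ)/(0.35)² = 1.54/(1889·0.35²) = 0.0067.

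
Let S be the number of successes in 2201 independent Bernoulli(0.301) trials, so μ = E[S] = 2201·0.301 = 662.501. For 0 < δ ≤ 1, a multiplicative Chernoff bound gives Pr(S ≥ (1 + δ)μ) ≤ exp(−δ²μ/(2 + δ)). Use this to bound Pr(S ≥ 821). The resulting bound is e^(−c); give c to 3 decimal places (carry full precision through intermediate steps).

16.934

Write 821 = (1 + δ)μ, so δ = 821/662.501 − 1 = 0.2392434…
Then the exponent is δ²μ/(2 + δ) = (821 − μ)² / (μ·(2 + δ)) = 16.934220.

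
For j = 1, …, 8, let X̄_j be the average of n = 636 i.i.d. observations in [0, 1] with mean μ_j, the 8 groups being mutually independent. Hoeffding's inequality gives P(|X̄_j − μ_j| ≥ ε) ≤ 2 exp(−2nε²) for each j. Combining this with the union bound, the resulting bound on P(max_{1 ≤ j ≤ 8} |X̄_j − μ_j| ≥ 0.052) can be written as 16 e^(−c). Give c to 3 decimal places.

Union bound over the 8 events: P(max_{1 ≤ j ≤ 8} |X̄_j − μ_j| ≥ 0.052) ≤ 8·2·exp(−2nε²) = 16 exp(−2·636·0.052²).
So c = 2·636·0.052² = 3.4395.

3.439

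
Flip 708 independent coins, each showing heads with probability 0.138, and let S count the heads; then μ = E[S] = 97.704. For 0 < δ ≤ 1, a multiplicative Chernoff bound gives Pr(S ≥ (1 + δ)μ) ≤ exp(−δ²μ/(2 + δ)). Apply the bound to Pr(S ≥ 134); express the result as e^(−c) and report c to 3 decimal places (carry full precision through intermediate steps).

5.686

Write 134 = (1 + δ)μ, so δ = 134/97.704 − 1 = 0.3714894…
Then the exponent is δ²μ/(2 + δ) = (134 − μ)² / (μ·(2 + δ)) = 5.685701.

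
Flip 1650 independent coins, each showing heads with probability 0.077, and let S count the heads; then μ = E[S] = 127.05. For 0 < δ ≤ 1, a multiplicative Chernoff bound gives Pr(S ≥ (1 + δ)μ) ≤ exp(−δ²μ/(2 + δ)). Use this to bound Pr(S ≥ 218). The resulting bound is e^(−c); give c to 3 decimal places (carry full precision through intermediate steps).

23.973

Write 218 = (1 + δ)μ, so δ = 218/127.05 − 1 = 0.7158599…
Then the exponent is δ²μ/(2 + δ) = (218 − μ)² / (μ·(2 + δ)) = 23.973055.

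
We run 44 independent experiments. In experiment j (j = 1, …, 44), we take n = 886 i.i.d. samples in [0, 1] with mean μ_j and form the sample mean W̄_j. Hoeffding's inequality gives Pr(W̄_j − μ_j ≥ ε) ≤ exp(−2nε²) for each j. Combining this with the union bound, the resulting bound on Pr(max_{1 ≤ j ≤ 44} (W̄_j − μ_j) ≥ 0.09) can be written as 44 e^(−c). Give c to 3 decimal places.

Union bound over the 44 events: Pr(max_{1 ≤ j ≤ 44} (W̄_j − μ_j) ≥ 0.09) ≤ 44·exp(−2nε²) = 44 exp(−2·886·0.09²).
So c = 2·886·0.09² = 14.3532.

14.353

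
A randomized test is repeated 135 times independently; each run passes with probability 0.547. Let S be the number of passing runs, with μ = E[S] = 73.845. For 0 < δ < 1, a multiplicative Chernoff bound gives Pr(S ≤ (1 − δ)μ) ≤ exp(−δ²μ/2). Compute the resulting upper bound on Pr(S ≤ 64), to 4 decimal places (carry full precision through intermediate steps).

Write 64 = (1 − δ)μ, so δ = 1 − 64/73.845 = 0.1333198…
Then the exponent is δ²μ/2 = (μ − 64)²/(2μ) = 0.656267.
Bound = exp(−0.656267) = 0.51878.

0.5188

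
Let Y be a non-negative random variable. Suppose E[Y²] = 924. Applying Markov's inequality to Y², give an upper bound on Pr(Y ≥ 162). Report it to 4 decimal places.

Since Y ≥ 0, the event {Y ≥ 162} is the same as {Y² ≥ 26244}.
Markov's inequality applied to Y² gives Pr(Y² ≥ 26244) ≤ E[Y²]/26244 = 924/26244 = 0.0352.

0.0352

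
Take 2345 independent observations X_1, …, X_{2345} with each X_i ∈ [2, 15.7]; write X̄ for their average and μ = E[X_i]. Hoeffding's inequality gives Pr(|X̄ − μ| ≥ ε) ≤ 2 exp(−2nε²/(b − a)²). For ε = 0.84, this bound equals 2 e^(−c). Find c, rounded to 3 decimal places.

17.632

c = 2nε²/(b − a)² = 2·2345·0.84² / 13.7² = 17.6315.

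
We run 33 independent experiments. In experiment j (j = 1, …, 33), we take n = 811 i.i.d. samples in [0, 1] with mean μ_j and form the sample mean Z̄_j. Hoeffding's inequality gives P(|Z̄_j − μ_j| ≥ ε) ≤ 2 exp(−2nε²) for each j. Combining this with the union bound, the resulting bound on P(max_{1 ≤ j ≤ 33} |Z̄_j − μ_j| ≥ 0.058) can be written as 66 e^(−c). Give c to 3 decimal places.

5.456

Union bound over the 33 events: P(max_{1 ≤ j ≤ 33} |Z̄_j − μ_j| ≥ 0.058) ≤ 33·2·exp(−2nε²) = 66 exp(−2·811·0.058²).
So c = 2·811·0.058² = 5.4564.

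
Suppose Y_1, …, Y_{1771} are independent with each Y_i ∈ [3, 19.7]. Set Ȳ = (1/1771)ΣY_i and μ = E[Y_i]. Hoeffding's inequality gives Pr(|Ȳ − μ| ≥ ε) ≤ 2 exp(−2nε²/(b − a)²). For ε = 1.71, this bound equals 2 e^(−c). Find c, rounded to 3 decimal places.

37.137

c = 2nε²/(b − a)² = 2·1771·1.71² / 16.7² = 37.1371.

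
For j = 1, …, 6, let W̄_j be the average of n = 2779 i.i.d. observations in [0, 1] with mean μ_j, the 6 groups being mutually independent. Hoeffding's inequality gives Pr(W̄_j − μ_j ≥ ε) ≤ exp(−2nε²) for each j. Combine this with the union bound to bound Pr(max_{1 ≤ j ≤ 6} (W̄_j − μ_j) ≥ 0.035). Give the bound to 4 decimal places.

Per-experiment Hoeffding bound: exp(−2·2779·0.035²) = exp(−6.80855) = 0.0011043.
Union bound over 6 events: 6·0.0011043 = 0.00663.

0.0066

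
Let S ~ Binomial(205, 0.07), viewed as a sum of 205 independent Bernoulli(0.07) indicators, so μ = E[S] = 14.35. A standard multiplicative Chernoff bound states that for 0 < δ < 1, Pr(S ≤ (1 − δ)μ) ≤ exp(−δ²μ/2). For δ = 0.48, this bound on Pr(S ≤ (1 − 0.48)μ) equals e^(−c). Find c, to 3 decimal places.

c = δ²μ/2 = 0.48²·14.35/2 = 1.6531.

1.653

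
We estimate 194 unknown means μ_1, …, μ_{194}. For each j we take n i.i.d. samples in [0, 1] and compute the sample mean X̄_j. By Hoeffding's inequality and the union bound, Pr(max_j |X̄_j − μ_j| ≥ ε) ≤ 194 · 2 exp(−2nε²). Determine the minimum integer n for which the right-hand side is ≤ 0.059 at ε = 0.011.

36328

Need 2·194·exp(−2nε²) ≤ 0.059, i.e. exp(−2nε²) ≤ 0.059/388.
So 2nε² ≥ ln(388/0.059) = 8.791223.
Hence n ≥ 8.791223/(2·0.011²) = 36327.368.
The smallest integer n is 36328.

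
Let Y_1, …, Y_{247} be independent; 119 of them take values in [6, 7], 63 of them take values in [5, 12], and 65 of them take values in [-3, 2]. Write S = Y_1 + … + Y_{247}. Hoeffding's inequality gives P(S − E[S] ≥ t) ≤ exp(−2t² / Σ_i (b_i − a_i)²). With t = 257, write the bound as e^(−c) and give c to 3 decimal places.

27.344

Σ(b_i − a_i)² = 119·1² + 63·7² + 65·5² = 4831.
c = 2t² / 4831 = 2·257² / 4831 = 27.3438.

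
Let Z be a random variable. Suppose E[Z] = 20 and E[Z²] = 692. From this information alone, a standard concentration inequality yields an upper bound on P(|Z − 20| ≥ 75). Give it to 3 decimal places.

The first two moments determine the variance, so Chebyshev's inequality is the sharpest standard bound available.
Var(Z) = E[Z²] − (E[Z])² = 692 − 400 = 292.
Chebyshev's inequality: P(|Z − μ| ≥ t) ≤ Var(Z)/t² = 292/5625 = 0.0519.

0.052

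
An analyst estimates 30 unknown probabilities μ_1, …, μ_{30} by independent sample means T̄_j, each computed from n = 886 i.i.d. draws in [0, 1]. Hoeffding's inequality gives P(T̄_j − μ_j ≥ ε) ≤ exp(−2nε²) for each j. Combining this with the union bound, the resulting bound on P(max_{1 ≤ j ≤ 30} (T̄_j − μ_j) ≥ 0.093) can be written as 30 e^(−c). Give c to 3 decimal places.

Union bound over the 30 events: P(max_{1 ≤ j ≤ 30} (T̄_j − μ_j) ≥ 0.093) ≤ 30·exp(−2nε²) = 30 exp(−2·886·0.093²).
So c = 2·886·0.093² = 15.3260.

15.326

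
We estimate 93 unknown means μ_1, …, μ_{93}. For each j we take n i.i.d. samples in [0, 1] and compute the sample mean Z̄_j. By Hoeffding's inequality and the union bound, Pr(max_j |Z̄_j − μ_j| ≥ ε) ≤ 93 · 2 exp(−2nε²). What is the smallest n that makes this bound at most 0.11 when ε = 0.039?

2444

Need 2·93·exp(−2nε²) ≤ 0.11, i.e. exp(−2nε²) ≤ 0.11/186.
So 2nε² ≥ ln(186/0.11) = 7.433022.
Hence n ≥ 7.433022/(2·0.039²) = 2443.465.
The smallest integer n is 2444.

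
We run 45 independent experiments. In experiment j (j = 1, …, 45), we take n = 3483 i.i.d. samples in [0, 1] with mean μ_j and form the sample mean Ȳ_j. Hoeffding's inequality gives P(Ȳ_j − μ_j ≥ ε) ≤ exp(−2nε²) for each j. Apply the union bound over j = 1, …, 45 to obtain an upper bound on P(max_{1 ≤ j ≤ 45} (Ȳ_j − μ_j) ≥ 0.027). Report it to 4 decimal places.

Per-experiment Hoeffding bound: exp(−2·3483·0.027²) = exp(−5.07821) = 0.006231.
Union bound over 45 events: 45·0.006231 = 0.28040.

0.2804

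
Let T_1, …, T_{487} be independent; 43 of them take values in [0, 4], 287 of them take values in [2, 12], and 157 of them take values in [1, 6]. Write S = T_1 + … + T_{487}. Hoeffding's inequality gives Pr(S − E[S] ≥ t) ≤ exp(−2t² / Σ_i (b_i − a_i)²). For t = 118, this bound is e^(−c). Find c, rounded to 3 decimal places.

Σ(b_i − a_i)² = 43·4² + 287·10² + 157·5² = 33313.
c = 2t² / 33313 = 2·118² / 33313 = 0.8359.

0.836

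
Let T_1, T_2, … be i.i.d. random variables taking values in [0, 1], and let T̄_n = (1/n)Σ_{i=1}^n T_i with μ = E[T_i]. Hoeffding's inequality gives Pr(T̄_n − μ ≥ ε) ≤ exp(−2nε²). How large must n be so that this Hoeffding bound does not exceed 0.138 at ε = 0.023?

1872

Require exp(−2nε²) ≤ 0.138, i.e. 2nε² ≥ ln(1/0.138) = 1.980502.
So n ≥ 1.980502 / (2·0.023²) = 1871.930.
The smallest integer n is 1872.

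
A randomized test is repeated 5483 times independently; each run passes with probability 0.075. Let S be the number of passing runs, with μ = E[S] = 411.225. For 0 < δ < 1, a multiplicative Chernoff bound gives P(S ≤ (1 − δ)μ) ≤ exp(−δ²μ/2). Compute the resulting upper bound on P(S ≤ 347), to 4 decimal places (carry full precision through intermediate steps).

0.0066

Write 347 = (1 − δ)μ, so δ = 1 − 347/411.225 = 0.1561797…
Then the exponent is δ²μ/2 = (μ − 347)²/(2μ) = 5.015321.
Bound = exp(−5.015321) = 0.00664.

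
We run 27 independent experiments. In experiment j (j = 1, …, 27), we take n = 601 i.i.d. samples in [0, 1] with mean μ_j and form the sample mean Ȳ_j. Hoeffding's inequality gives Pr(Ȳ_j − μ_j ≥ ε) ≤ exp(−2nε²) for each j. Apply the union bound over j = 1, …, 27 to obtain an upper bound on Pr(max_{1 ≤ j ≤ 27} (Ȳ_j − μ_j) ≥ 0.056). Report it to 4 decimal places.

0.6227

Per-experiment Hoeffding bound: exp(−2·601·0.056²) = exp(−3.76947) = 0.023064.
Union bound over 27 events: 27·0.023064 = 0.62273.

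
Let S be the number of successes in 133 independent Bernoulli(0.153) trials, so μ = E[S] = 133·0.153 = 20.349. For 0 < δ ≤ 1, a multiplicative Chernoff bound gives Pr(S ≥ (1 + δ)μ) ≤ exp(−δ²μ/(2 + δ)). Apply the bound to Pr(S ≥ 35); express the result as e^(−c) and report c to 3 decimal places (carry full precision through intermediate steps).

3.878

Write 35 = (1 + δ)μ, so δ = 35/20.349 − 1 = 0.7199862…
Then the exponent is δ²μ/(2 + δ) = (35 − μ)² / (μ·(2 + δ)) = 3.878151.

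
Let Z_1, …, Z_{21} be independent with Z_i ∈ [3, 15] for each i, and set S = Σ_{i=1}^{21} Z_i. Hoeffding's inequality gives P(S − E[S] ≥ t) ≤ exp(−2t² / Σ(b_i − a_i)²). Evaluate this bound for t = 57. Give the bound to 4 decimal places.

Σ(b_i − a_i)² = 21·(12)² = 3024.
Exponent = 2·57²/3024 = 2.1488.
Bound = exp(−2.1488) = 0.11662.

0.1166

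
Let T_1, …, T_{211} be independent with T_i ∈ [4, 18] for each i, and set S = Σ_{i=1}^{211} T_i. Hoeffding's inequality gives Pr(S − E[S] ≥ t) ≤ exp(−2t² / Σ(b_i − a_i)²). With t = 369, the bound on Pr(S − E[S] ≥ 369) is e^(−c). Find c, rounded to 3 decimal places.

6.585

Σ(b_i − a_i)² = 211·(14)² = 41356.
c = 2t²/41356 = 2·369²/41356 = 6.5848.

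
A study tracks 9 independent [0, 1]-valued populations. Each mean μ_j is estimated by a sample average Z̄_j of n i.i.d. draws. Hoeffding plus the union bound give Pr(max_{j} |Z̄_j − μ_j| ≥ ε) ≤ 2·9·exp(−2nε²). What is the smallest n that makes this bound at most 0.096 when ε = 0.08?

409

Need 2·9·exp(−2nε²) ≤ 0.096, i.e. exp(−2nε²) ≤ 0.096/18.
So 2nε² ≥ ln(18/0.096) = 5.233779.
Hence n ≥ 5.233779/(2·0.08²) = 408.889.
The smallest integer n is 409.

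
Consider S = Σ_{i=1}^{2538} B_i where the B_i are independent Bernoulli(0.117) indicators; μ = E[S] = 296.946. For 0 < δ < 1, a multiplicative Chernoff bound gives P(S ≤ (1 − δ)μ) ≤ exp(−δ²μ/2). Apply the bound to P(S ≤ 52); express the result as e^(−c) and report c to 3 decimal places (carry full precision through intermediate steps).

Write 52 = (1 − δ)μ, so δ = 1 − 52/296.946 = 0.824884…
Then the exponent is δ²μ/2 = (μ − 52)²/(2μ) = 101.026016.

101.026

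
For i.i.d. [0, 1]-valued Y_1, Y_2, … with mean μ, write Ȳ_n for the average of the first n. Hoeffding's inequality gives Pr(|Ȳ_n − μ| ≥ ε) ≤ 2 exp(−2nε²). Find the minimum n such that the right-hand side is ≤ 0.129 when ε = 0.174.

Require 2·exp(−2nε²) ≤ 0.129, i.e. 2nε² ≥ ln(2/0.129) = 2.741090.
So n ≥ 2.741090 / (2·0.174²) = 45.268.
The smallest integer n is 46.

46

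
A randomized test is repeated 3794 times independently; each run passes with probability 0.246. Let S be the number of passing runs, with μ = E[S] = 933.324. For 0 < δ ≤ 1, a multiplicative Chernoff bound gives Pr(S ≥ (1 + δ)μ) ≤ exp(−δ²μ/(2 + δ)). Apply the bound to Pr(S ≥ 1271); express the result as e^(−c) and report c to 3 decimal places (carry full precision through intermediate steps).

Write 1271 = (1 + δ)μ, so δ = 1271/933.324 − 1 = 0.3617993…
Then the exponent is δ²μ/(2 + δ) = (1271 − μ)² / (μ·(2 + δ)) = 51.727913.

51.728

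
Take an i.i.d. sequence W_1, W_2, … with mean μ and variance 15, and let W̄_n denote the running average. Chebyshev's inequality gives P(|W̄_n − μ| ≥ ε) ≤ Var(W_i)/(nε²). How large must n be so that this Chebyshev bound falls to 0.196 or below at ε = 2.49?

Require 15/(n·2.49²) ≤ 0.196, i.e. n ≥ 15/(0.196·2.49²) = 12.343.
The smallest integer n is 13.

13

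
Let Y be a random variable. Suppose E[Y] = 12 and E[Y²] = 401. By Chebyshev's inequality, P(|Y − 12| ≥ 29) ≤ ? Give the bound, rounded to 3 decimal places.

0.306

Var(Y) = E[Y²] − (E[Y])² = 401 − 144 = 257.
Chebyshev's inequality: P(|Y − μ| ≥ t) ≤ Var(Y)/t² = 257/841 = 0.3056.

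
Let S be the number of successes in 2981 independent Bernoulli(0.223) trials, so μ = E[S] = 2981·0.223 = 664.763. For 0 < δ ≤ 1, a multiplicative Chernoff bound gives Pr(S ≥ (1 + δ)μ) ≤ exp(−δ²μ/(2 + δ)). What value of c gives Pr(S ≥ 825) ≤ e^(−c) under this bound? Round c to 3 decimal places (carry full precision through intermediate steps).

17.235

Write 825 = (1 + δ)μ, so δ = 825/664.763 − 1 = 0.2410438…
Then the exponent is δ²μ/(2 + δ) = (825 − μ)² / (μ·(2 + δ)) = 17.234886.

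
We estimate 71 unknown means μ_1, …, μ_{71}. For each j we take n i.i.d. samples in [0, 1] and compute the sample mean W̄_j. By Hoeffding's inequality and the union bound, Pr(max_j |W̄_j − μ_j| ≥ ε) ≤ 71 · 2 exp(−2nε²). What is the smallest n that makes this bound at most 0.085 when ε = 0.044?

1917

Need 2·71·exp(−2nε²) ≤ 0.085, i.e. exp(−2nε²) ≤ 0.085/142.
So 2nε² ≥ ln(142/0.085) = 7.420931.
Hence n ≥ 7.420931/(2·0.044²) = 1916.563.
The smallest integer n is 1917.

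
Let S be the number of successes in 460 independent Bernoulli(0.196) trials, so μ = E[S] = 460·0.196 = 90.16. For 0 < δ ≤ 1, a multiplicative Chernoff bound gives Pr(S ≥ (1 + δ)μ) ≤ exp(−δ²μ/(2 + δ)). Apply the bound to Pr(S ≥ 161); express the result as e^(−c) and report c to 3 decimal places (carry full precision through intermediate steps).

19.981

Write 161 = (1 + δ)μ, so δ = 161/90.16 − 1 = 0.7857143…
Then the exponent is δ²μ/(2 + δ) = (161 − μ)² / (μ·(2 + δ)) = 19.980513.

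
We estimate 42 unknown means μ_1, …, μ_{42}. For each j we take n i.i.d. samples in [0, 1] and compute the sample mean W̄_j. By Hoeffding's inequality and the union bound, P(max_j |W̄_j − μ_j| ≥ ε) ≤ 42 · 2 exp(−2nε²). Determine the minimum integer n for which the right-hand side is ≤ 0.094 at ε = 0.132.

Need 2·42·exp(−2nε²) ≤ 0.094, i.e. exp(−2nε²) ≤ 0.094/84.
So 2nε² ≥ ln(84/0.094) = 6.795277.
Hence n ≥ 6.795277/(2·0.132²) = 194.998.
The smallest integer n is 195.

195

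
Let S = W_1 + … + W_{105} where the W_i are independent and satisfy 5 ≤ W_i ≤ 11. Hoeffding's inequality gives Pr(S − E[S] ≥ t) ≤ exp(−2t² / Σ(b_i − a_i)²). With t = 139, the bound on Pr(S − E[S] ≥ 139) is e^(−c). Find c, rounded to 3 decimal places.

10.223

Σ(b_i − a_i)² = 105·(6)² = 3780.
c = 2t²/3780 = 2·139²/3780 = 10.2228.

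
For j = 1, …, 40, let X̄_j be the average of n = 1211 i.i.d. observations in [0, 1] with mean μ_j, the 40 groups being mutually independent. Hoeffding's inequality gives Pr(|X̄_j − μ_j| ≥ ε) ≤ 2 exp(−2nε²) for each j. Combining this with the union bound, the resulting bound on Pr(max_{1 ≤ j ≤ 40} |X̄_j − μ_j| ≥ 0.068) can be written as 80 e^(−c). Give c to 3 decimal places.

11.199

Union bound over the 40 events: Pr(max_{1 ≤ j ≤ 40} |X̄_j − μ_j| ≥ 0.068) ≤ 40·2·exp(−2nε²) = 80 exp(−2·1211·0.068²).
So c = 2·1211·0.068² = 11.1993.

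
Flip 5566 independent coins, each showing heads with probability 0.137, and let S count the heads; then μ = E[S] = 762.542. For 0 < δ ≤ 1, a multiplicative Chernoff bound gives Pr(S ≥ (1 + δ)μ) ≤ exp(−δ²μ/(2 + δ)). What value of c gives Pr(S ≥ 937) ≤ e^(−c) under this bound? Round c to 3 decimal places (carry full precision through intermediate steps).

17.908

Write 937 = (1 + δ)μ, so δ = 937/762.542 − 1 = 0.2287848…
Then the exponent is δ²μ/(2 + δ) = (937 − μ)² / (μ·(2 + δ)) = 17.908115.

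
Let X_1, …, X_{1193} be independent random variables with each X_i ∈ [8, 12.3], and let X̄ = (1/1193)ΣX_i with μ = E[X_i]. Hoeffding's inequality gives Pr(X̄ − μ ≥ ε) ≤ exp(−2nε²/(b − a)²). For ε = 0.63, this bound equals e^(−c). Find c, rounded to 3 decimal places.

51.217

c = 2nε²/(b − a)² = 2·1193·0.63² / 4.3² = 51.2171.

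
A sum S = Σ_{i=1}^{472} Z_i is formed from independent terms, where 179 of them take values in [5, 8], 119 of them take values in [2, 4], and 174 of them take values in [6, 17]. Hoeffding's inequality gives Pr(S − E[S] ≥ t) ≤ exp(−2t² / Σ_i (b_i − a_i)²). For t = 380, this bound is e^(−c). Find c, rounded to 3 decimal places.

Σ(b_i − a_i)² = 179·3² + 119·2² + 174·11² = 23141.
c = 2t² / 23141 = 2·380² / 23141 = 12.4800.

12.480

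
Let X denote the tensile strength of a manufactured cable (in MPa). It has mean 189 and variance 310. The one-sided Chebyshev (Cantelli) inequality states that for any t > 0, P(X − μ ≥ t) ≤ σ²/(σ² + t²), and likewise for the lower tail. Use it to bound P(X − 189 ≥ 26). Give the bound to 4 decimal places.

0.3144

Here σ² = 310 and t = 26, so σ² + t² = 986.
Cantelli's bound: 310/986 = 0.3144.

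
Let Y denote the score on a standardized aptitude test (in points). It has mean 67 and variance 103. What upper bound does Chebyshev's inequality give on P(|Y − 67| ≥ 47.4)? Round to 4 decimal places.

Chebyshev: P(|Y − μ| ≥ t) ≤ Var(Y)/t².
Bound = 103 / 2246.76 = 0.0458.

0.0458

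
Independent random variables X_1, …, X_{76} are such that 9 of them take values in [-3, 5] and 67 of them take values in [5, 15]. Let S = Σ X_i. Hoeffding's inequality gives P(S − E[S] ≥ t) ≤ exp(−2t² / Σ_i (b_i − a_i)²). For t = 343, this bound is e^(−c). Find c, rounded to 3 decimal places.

32.339

Σ(b_i − a_i)² = 9·8² + 67·10² = 7276.
c = 2t² / 7276 = 2·343² / 7276 = 32.3389.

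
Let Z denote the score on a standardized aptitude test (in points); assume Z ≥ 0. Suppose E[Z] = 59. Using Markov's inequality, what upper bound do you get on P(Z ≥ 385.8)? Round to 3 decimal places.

0.153

Markov's inequality: for a non-negative random variable, P(Z ≥ a) ≤ E[Z]/a.
Here E[Z] = 59 and a = 385.8, so the bound is 59/385.8 = 0.1529.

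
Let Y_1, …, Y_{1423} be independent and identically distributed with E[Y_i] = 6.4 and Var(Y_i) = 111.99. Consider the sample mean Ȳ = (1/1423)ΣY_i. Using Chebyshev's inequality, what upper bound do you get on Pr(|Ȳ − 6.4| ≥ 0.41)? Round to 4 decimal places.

0.4682

Var(Ȳ) = Var(Y_i)/n = 111.99/1423 = 0.0787.
Chebyshev: Pr(|Ȳ − 6.4| ≥ 0.41) ≤ Var(Ȳ)/(0.41)² = 111.99/(1423·0.41²) = 0.4682.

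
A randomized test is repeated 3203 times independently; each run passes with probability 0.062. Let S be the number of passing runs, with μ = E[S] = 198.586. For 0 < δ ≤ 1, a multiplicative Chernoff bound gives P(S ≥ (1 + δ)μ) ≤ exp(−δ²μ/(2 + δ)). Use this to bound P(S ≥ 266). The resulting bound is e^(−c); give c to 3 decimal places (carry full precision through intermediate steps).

Write 266 = (1 + δ)μ, so δ = 266/198.586 − 1 = 0.3394701…
Then the exponent is δ²μ/(2 + δ) = (266 − μ)² / (μ·(2 + δ)) = 9.782145.

9.782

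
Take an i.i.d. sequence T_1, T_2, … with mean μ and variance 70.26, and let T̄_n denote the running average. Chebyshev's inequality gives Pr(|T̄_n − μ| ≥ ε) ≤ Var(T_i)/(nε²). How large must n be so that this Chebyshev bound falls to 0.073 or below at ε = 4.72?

Require 70.26/(n·4.72²) ≤ 0.073, i.e. n ≥ 70.26/(0.073·4.72²) = 43.202.
The smallest integer n is 44.

44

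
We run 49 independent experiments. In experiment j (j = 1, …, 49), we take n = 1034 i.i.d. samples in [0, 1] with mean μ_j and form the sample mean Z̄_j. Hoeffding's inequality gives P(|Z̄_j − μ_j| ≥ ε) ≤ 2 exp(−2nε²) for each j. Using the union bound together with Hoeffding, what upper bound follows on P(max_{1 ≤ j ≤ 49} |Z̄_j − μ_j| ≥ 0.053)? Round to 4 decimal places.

0.2940

Per-experiment Hoeffding bound: 2·exp(−2·1034·0.053²) = 2·exp(−5.80901) = 0.0060008.
Union bound over 49 events: 49·0.0060008 = 0.29404.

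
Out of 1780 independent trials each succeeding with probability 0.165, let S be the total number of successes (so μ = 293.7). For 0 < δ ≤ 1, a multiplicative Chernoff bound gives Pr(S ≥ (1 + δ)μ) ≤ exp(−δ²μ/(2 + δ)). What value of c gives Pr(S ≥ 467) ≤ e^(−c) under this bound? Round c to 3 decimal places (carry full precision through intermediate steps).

39.481

Write 467 = (1 + δ)μ, so δ = 467/293.7 − 1 = 0.5900579…
Then the exponent is δ²μ/(2 + δ) = (467 − μ)² / (μ·(2 + δ)) = 39.480597.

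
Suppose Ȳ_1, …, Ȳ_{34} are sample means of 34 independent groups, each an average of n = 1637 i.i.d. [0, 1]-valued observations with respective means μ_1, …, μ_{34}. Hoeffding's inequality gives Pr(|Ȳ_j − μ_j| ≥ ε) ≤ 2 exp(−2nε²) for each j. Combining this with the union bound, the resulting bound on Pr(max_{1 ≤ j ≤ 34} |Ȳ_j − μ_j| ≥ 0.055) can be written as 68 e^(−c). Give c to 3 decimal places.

Union bound over the 34 events: Pr(max_{1 ≤ j ≤ 34} |Ȳ_j − μ_j| ≥ 0.055) ≤ 34·2·exp(−2nε²) = 68 exp(−2·1637·0.055²).
So c = 2·1637·0.055² = 9.9039.

9.904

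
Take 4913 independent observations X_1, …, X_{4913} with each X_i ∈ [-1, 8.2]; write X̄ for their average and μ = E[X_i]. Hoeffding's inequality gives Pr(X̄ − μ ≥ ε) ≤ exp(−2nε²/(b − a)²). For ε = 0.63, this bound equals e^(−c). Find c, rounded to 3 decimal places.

c = 2nε²/(b − a)² = 2·4913·0.63² / 9.2² = 46.0768.

46.077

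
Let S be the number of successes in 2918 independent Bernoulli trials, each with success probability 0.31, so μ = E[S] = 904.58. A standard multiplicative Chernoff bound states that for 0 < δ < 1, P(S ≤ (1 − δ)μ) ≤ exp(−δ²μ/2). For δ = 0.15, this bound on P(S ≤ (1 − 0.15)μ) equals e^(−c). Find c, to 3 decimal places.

c = δ²μ/2 = 0.15²·904.58/2 = 10.1765.

10.177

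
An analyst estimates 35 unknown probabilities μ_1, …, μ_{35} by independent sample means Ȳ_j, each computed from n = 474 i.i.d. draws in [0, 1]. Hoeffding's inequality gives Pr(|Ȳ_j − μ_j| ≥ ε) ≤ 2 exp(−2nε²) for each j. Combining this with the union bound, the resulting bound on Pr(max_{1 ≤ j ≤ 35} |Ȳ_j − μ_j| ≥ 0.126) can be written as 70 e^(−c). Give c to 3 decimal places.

Union bound over the 35 events: Pr(max_{1 ≤ j ≤ 35} |Ȳ_j − μ_j| ≥ 0.126) ≤ 35·2·exp(−2nε²) = 70 exp(−2·474·0.126²).
So c = 2·474·0.126² = 15.0504.

15.050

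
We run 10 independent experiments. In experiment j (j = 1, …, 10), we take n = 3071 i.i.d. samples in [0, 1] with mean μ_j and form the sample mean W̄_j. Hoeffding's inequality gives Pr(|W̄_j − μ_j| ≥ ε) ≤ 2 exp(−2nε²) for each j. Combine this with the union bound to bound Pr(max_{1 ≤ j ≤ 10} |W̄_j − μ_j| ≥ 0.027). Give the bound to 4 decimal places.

Per-experiment Hoeffding bound: 2·exp(−2·3071·0.027²) = 2·exp(−4.47752) = 0.022723.
Union bound over 10 events: 10·0.022723 = 0.22723.

0.2272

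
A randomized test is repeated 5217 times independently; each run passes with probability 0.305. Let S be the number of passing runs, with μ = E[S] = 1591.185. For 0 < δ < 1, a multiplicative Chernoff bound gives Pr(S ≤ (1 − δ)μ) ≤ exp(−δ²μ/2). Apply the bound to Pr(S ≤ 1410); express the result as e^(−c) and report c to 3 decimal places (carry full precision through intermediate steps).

Write 1410 = (1 − δ)μ, so δ = 1 − 1410/1591.185 = 0.113868…
Then the exponent is δ²μ/2 = (μ − 1410)²/(2μ) = 10.315584.

10.316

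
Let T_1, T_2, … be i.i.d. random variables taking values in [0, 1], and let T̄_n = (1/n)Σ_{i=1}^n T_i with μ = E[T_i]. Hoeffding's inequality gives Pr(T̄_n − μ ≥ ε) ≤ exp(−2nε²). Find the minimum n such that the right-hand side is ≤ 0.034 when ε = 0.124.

Require exp(−2nε²) ≤ 0.034, i.e. 2nε² ≥ ln(1/0.034) = 3.381395.
So n ≥ 3.381395 / (2·0.124²) = 109.957.
The smallest integer n is 110.

110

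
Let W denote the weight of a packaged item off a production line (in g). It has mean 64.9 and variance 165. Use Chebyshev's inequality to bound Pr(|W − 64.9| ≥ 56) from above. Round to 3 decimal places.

Chebyshev: Pr(|W − μ| ≥ t) ≤ Var(W)/t².
Bound = 165 / 3136 = 0.0526.

0.053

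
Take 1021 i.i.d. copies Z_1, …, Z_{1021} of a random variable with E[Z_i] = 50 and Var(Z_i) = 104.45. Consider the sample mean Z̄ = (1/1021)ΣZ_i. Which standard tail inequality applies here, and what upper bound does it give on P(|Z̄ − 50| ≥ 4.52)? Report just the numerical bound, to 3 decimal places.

With mean and variance of each term known, Chebyshev's inequality bounds the deviation of the sum (or sample mean).
Var(Z̄) = Var(Z_i)/n = 104.45/1021 = 0.1023.
Chebyshev: P(|Z̄ − 50| ≥ 4.52) ≤ Var(Z̄)/(4.52)² = 104.45/(1021·4.52²) = 0.0050.

0.005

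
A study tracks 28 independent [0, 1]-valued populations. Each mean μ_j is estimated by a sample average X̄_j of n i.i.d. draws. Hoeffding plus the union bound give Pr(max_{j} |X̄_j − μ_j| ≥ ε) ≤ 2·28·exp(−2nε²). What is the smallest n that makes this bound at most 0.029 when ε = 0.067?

843

Need 2·28·exp(−2nε²) ≤ 0.029, i.e. exp(−2nε²) ≤ 0.029/56.
So 2nε² ≥ ln(56/0.029) = 7.565811.
Hence n ≥ 7.565811/(2·0.067²) = 842.706.
The smallest integer n is 843.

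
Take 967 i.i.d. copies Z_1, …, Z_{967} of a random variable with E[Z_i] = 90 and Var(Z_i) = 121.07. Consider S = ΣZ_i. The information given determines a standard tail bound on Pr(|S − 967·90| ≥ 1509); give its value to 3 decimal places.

With mean and variance of each term known, Chebyshev's inequality bounds the deviation of the sum (or sample mean).
Var(S) = n·Var(Z_i) = 967·121.07 = 117074.69.
Chebyshev: Pr(|S − 967·90| ≥ 1509) ≤ Var(S)/1509² = 117074.69/2277081 = 0.0514.

0.051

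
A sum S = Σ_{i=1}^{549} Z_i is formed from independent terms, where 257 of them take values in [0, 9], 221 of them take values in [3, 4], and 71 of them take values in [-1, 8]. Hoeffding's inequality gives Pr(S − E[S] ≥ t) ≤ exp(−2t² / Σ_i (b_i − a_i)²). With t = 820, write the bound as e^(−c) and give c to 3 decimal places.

Σ(b_i − a_i)² = 257·9² + 221·1² + 71·9² = 26789.
c = 2t² / 26789 = 2·820² / 26789 = 50.1997.

50.200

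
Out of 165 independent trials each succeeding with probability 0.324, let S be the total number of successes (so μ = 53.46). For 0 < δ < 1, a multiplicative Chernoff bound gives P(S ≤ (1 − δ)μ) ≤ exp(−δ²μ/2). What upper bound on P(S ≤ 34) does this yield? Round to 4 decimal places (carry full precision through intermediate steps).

0.0290

Write 34 = (1 − δ)μ, so δ = 1 − 34/53.46 = 0.3640105…
Then the exponent is δ²μ/2 = (μ − 34)²/(2μ) = 3.541822.
Bound = exp(−3.541822) = 0.02896.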